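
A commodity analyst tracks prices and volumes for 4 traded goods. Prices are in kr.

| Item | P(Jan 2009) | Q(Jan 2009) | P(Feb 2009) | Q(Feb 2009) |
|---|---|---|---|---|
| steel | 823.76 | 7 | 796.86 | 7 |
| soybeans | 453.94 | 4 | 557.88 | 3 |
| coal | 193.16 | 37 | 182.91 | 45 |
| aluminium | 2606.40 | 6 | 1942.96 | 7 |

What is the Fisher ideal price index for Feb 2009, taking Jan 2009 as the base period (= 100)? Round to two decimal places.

85.88

Laspeyres component (base-period weights):
ΣP(Feb 2009)Q(Jan 2009) = 796.86×7 + 557.88×4 + 182.91×37 + 1942.96×6 = 5578.02 + 2231.52 + 6767.67 + 11657.76 = 26234.97
ΣP(Jan 2009)Q(Jan 2009) = 823.76×7 + 453.94×4 + 193.16×37 + 2606.40×6 = 5766.32 + 1815.76 + 7146.92 + 15638.4 = 30367.4
L = 26234.97 / 30367.4 × 100 = 86.3919
Paasche component (current-period weights):
ΣP(Feb 2009)Q(Feb 2009) = 796.86×7 + 557.88×3 + 182.91×45 + 1942.96×7 = 5578.02 + 1673.64 + 8230.95 + 13600.72 = 29083.33
ΣP(Jan 2009)Q(Feb 2009) = 823.76×7 + 453.94×3 + 193.16×45 + 2606.40×7 = 5766.32 + 1361.82 + 8692.2 + 18244.8 = 34065.14
P = 29083.33 / 34065.14 × 100 = 85.3756
Fisher = √(L × P) = √(86.3919 × 85.3756) = 85.8823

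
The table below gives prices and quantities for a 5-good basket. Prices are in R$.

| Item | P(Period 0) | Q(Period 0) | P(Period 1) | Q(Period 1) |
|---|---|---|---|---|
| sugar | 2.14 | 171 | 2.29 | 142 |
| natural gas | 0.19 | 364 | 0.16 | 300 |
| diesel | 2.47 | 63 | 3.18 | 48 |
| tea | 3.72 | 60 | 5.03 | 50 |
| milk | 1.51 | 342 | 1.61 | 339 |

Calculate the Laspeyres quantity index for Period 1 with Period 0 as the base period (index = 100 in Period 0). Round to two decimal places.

88.50

Laspeyres quantity index uses base-period prices as weights.
ΣP(Period 0)·Q(Period 1) = 2.14×142 + 0.19×300 + 2.47×48 + 3.72×50 + 1.51×339 = 303.88 + 57 + 118.56 + 186 + 511.89 = 1177.33
ΣP(Period 0)·Q(Period 0) = 2.14×171 + 0.19×364 + 2.47×63 + 3.72×60 + 1.51×342 = 365.94 + 69.16 + 155.61 + 223.2 + 516.42 = 1330.33
Index = 1177.33 / 1330.33 × 100 = 88.4991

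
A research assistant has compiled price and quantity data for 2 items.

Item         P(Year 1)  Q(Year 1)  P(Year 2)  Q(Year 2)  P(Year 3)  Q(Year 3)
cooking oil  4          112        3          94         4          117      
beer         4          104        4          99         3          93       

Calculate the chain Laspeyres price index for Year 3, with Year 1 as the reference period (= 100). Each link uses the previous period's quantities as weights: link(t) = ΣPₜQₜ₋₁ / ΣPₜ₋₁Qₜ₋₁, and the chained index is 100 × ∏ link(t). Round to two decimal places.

Link Year 1→Year 2:
ΣP(Year 2)Q(Year 1) = 3×112 + 4×104 = 336 + 416 = 752
ΣP(Year 1)Q(Year 1) = 4×112 + 4×104 = 448 + 416 = 864
link = 752/864 = 0.870370
Link Year 2→Year 3:
ΣP(Year 3)Q(Year 2) = 4×94 + 3×99 = 376 + 297 = 673
ΣP(Year 2)Q(Year 2) = 3×94 + 4×99 = 282 + 396 = 678
link = 673/678 = 0.992625
Chained index = 100 × 0.870370 × 0.992625 = 86.3952

86.40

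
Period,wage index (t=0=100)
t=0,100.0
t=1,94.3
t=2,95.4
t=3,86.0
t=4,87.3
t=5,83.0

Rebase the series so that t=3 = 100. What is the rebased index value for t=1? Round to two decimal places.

Rebased(t=1) = 94.3 / 86.0 × 100 = 109.6512

109.65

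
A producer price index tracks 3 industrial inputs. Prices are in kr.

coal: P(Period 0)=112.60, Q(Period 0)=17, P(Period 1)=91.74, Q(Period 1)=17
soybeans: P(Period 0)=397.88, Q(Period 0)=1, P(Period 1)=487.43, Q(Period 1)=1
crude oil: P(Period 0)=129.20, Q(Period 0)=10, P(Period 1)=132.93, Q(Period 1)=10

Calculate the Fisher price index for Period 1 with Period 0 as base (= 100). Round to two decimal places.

Laspeyres component (base-period weights):
ΣP(Period 1)Q(Period 0) = 91.74×17 + 487.43×1 + 132.93×10 = 1559.58 + 487.43 + 1329.3 = 3376.31
ΣP(Period 0)Q(Period 0) = 112.60×17 + 397.88×1 + 129.20×10 = 1914.2 + 397.88 + 1292 = 3604.08
L = 3376.31 / 3604.08 × 100 = 93.6802
Paasche component (current-period weights):
ΣP(Period 1)Q(Period 1) = 91.74×17 + 487.43×1 + 132.93×10 = 1559.58 + 487.43 + 1329.3 = 3376.31
ΣP(Period 0)Q(Period 1) = 112.60×17 + 397.88×1 + 129.20×10 = 1914.2 + 397.88 + 1292 = 3604.08
P = 3376.31 / 3604.08 × 100 = 93.6802
Fisher = √(L × P) = √(93.6802 × 93.6802) = 93.6802

93.68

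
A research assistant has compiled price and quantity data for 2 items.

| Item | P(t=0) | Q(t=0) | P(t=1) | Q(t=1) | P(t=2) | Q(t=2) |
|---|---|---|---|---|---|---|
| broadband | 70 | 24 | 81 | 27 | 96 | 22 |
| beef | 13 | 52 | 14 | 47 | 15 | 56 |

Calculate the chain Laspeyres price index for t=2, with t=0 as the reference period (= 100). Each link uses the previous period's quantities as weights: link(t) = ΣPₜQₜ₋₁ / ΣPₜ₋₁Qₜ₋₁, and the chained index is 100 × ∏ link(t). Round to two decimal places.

131.43

Link t=0→t=1:
ΣP(t=1)Q(t=0) = 81×24 + 14×52 = 1944 + 728 = 2672
ΣP(t=0)Q(t=0) = 70×24 + 13×52 = 1680 + 676 = 2356
link = 2672/2356 = 1.134126
Link t=1→t=2:
ΣP(t=2)Q(t=1) = 96×27 + 15×47 = 2592 + 705 = 3297
ΣP(t=1)Q(t=1) = 81×27 + 14×47 = 2187 + 658 = 2845
link = 3297/2845 = 1.158875
Chained index = 100 × 1.134126 × 1.158875 = 131.4310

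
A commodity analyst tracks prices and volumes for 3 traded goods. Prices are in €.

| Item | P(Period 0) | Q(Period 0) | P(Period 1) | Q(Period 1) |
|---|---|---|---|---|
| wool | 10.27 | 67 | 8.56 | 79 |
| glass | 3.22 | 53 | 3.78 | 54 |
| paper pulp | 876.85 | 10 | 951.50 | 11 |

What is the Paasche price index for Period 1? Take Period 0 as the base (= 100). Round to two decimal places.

106.74

Paasche price index uses current-period quantities as weights.
ΣP(Period 1)·Q(Period 1) = 8.56×79 + 3.78×54 + 951.50×11 = 676.24 + 204.12 + 10466.5 = 11346.86
ΣP(Period 0)·Q(Period 1) = 10.27×79 + 3.22×54 + 876.85×11 = 811.33 + 173.88 + 9645.35 = 10630.56
Index = 11346.86 / 10630.56 × 100 = 106.7381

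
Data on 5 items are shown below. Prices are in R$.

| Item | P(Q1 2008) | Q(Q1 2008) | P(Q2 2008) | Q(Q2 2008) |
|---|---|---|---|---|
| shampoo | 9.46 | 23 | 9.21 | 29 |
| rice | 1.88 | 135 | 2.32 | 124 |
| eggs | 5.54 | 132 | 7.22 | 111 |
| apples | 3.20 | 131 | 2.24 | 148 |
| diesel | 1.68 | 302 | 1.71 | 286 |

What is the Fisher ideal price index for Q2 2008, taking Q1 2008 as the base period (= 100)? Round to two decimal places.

106.13

Laspeyres component (base-period weights):
ΣP(Q2 2008)Q(Q1 2008) = 9.21×23 + 2.32×135 + 7.22×132 + 2.24×131 + 1.71×302 = 211.83 + 313.2 + 953.04 + 293.44 + 516.42 = 2287.93
ΣP(Q1 2008)Q(Q1 2008) = 9.46×23 + 1.88×135 + 5.54×132 + 3.20×131 + 1.68×302 = 217.58 + 253.8 + 731.28 + 419.2 + 507.36 = 2129.22
L = 2287.93 / 2129.22 × 100 = 107.4539
Paasche component (current-period weights):
ΣP(Q2 2008)Q(Q2 2008) = 9.21×29 + 2.32×124 + 7.22×111 + 2.24×148 + 1.71×286 = 267.09 + 287.68 + 801.42 + 331.52 + 489.06 = 2176.77
ΣP(Q1 2008)Q(Q2 2008) = 9.46×29 + 1.88×124 + 5.54×111 + 3.20×148 + 1.68×286 = 274.34 + 233.12 + 614.94 + 473.6 + 480.48 = 2076.48
P = 2176.77 / 2076.48 × 100 = 104.8298
Fisher = √(L × P) = √(107.4539 × 104.8298) = 106.1337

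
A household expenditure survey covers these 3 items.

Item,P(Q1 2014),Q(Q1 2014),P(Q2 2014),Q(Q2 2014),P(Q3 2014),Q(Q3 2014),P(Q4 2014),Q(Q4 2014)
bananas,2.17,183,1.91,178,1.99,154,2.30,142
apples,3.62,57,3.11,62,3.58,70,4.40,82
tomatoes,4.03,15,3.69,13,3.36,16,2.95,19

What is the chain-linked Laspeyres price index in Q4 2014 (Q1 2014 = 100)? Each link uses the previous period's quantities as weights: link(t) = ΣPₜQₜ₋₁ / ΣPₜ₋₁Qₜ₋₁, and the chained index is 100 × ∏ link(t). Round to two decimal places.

108.69

Link Q1 2014→Q2 2014:
ΣP(Q2 2014)Q(Q1 2014) = 1.91×183 + 3.11×57 + 3.69×15 = 349.53 + 177.27 + 55.35 = 582.15
ΣP(Q1 2014)Q(Q1 2014) = 2.17×183 + 3.62×57 + 4.03×15 = 397.11 + 206.34 + 60.45 = 663.9
link = 582.15/663.9 = 0.876864
Link Q2 2014→Q3 2014:
ΣP(Q3 2014)Q(Q2 2014) = 1.99×178 + 3.58×62 + 3.36×13 = 354.22 + 221.96 + 43.68 = 619.86
ΣP(Q2 2014)Q(Q2 2014) = 1.91×178 + 3.11×62 + 3.69×13 = 339.98 + 192.82 + 47.97 = 580.77
link = 619.86/580.77 = 1.067307
Link Q3 2014→Q4 2014:
ΣP(Q4 2014)Q(Q3 2014) = 2.30×154 + 4.40×70 + 2.95×16 = 354.2 + 308 + 47.2 = 709.4
ΣP(Q3 2014)Q(Q3 2014) = 1.99×154 + 3.58×70 + 3.36×16 = 306.46 + 250.6 + 53.76 = 610.82
link = 709.4/610.82 = 1.161390
Chained index = 100 × 0.876864 × 1.067307 × 1.161390 = 108.6925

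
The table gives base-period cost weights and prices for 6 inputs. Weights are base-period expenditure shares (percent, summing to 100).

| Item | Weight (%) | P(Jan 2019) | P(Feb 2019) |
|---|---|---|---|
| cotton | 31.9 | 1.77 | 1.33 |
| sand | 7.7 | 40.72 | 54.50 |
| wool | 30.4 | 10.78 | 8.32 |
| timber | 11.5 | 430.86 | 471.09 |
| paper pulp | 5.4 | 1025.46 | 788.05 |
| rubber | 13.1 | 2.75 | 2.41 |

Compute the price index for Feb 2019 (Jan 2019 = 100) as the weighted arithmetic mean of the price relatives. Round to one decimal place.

cotton: 31.9 × (1.33/1.77) = 31.9 × 0.751412 = 23.9701
sand: 7.7 × (54.50/40.72) = 7.7 × 1.338409 = 10.3057
wool: 30.4 × (8.32/10.78) = 30.4 × 0.771800 = 23.4627
timber: 11.5 × (471.09/430.86) = 11.5 × 1.093371 = 12.5738
paper pulp: 5.4 × (788.05/1025.46) = 5.4 × 0.768484 = 4.1498
rubber: 13.1 × (2.41/2.75) = 13.1 × 0.876364 = 11.4804
Index = Σ wᵢ·(p₁ᵢ/p₀ᵢ) = 23.9701 + 10.3057 + 23.4627 + 12.5738 + 4.1498 + 11.4804 = 85.9425

85.9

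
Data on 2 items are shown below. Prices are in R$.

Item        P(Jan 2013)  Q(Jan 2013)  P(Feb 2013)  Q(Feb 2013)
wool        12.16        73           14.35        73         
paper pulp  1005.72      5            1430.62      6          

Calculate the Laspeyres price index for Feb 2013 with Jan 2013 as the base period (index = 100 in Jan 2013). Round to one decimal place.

138.6

Laspeyres price index uses base-period quantities as weights.
ΣP(Feb 2013)·Q(Jan 2013) = 14.35×73 + 1430.62×5 = 1047.55 + 7153.1 = 8200.65
ΣP(Jan 2013)·Q(Jan 2013) = 12.16×73 + 1005.72×5 = 887.68 + 5028.6 = 5916.28
Index = 8200.65 / 5916.28 × 100 = 138.6116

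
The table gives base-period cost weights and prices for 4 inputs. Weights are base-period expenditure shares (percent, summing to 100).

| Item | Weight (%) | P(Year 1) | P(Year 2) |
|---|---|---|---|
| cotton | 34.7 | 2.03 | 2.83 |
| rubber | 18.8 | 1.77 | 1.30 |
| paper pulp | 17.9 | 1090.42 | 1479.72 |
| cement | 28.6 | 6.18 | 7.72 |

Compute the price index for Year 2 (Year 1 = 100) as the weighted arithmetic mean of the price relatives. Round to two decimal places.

122.20

cotton: 34.7 × (2.83/2.03) = 34.7 × 1.394089 = 48.3749
rubber: 18.8 × (1.30/1.77) = 18.8 × 0.734463 = 13.8079
paper pulp: 17.9 × (1479.72/1090.42) = 17.9 × 1.357018 = 24.2906
cement: 28.6 × (7.72/6.18) = 28.6 × 1.249191 = 35.7269
Index = Σ wᵢ·(p₁ᵢ/p₀ᵢ) = 48.3749 + 13.8079 + 24.2906 + 35.7269 = 122.2003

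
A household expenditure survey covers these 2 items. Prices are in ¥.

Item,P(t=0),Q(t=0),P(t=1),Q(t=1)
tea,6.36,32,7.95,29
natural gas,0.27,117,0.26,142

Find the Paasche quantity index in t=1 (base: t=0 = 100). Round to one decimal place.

93.9

Paasche quantity index uses current-period prices as weights.
ΣP(t=1)·Q(t=1) = 7.95×29 + 0.26×142 = 230.55 + 36.92 = 267.47
ΣP(t=1)·Q(t=0) = 7.95×32 + 0.26×117 = 254.4 + 30.42 = 284.82
Index = 267.47 / 284.82 × 100 = 93.9084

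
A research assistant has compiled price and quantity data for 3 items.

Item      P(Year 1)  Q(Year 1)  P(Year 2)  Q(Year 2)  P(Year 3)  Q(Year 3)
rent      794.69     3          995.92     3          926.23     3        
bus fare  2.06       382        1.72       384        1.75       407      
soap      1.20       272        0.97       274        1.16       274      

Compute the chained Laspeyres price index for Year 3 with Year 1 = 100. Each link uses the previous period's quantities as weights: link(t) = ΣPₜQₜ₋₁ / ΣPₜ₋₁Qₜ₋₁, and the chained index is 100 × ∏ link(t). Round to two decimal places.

Link Year 1→Year 2:
ΣP(Year 2)Q(Year 1) = 995.92×3 + 1.72×382 + 0.97×272 = 2987.76 + 657.04 + 263.84 = 3908.64
ΣP(Year 1)Q(Year 1) = 794.69×3 + 2.06×382 + 1.20×272 = 2384.07 + 786.92 + 326.4 = 3497.39
link = 3908.64/3497.39 = 1.117588
Link Year 2→Year 3:
ΣP(Year 3)Q(Year 2) = 926.23×3 + 1.75×384 + 1.16×274 = 2778.69 + 672 + 317.84 = 3768.53
ΣP(Year 2)Q(Year 2) = 995.92×3 + 1.72×384 + 0.97×274 = 2987.76 + 660.48 + 265.78 = 3914.02
link = 3768.53/3914.02 = 0.962828
Chained index = 100 × 1.117588 × 0.962828 = 107.6045

107.60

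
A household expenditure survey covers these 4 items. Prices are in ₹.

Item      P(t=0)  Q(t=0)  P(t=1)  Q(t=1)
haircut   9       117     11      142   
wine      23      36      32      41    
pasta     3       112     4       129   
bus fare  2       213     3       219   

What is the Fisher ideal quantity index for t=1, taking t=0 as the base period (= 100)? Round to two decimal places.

Laspeyres component (base-period weights):
ΣP(t=0)Q(t=1) = 9×142 + 23×41 + 3×129 + 2×219 = 1278 + 943 + 387 + 438 = 3046
ΣP(t=0)Q(t=0) = 9×117 + 23×36 + 3×112 + 2×213 = 1053 + 828 + 336 + 426 = 2643
L = 3046 / 2643 × 100 = 115.2478
Paasche component (current-period weights):
ΣP(t=1)Q(t=1) = 11×142 + 32×41 + 4×129 + 3×219 = 1562 + 1312 + 516 + 657 = 4047
ΣP(t=1)Q(t=0) = 11×117 + 32×36 + 4×112 + 3×213 = 1287 + 1152 + 448 + 639 = 3526
P = 4047 / 3526 × 100 = 114.7760
Fisher = √(L × P) = √(115.2478 × 114.7760) = 115.0116

115.01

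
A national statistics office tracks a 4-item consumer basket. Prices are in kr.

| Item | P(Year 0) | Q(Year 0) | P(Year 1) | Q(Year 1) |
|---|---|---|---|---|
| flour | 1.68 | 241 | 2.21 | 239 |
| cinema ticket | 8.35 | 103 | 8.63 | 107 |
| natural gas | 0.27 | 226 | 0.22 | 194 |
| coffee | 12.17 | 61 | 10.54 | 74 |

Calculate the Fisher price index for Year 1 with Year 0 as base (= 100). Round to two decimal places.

Laspeyres component (base-period weights):
ΣP(Year 1)Q(Year 0) = 2.21×241 + 8.63×103 + 0.22×226 + 10.54×61 = 532.61 + 888.89 + 49.72 + 642.94 = 2114.16
ΣP(Year 0)Q(Year 0) = 1.68×241 + 8.35×103 + 0.27×226 + 12.17×61 = 404.88 + 860.05 + 61.02 + 742.37 = 2068.32
L = 2114.16 / 2068.32 × 100 = 102.2163
Paasche component (current-period weights):
ΣP(Year 1)Q(Year 1) = 2.21×239 + 8.63×107 + 0.22×194 + 10.54×74 = 528.19 + 923.41 + 42.68 + 779.96 = 2274.24
ΣP(Year 0)Q(Year 1) = 1.68×239 + 8.35×107 + 0.27×194 + 12.17×74 = 401.52 + 893.45 + 52.38 + 900.58 = 2247.93
P = 2274.24 / 2247.93 × 100 = 101.1704
Fisher = √(L × P) = √(102.2163 × 101.1704) = 101.6920

101.69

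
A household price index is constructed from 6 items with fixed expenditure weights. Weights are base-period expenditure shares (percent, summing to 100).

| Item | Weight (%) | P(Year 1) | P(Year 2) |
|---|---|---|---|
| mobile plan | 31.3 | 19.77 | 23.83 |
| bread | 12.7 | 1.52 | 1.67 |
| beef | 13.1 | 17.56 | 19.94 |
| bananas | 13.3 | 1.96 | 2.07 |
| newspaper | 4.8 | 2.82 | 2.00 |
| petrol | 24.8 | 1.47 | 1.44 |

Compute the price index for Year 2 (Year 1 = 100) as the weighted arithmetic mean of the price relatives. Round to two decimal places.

108.30

mobile plan: 31.3 × (23.83/19.77) = 31.3 × 1.205362 = 37.7278
bread: 12.7 × (1.67/1.52) = 12.7 × 1.098684 = 13.9533
beef: 13.1 × (19.94/17.56) = 13.1 × 1.135535 = 14.8755
bananas: 13.3 × (2.07/1.96) = 13.3 × 1.056122 = 14.0464
newspaper: 4.8 × (2.00/2.82) = 4.8 × 0.709220 = 3.4043
petrol: 24.8 × (1.44/1.47) = 24.8 × 0.979592 = 24.2939
Index = Σ wᵢ·(p₁ᵢ/p₀ᵢ) = 37.7278 + 13.9533 + 14.8755 + 14.0464 + 3.4043 + 24.2939 = 108.3012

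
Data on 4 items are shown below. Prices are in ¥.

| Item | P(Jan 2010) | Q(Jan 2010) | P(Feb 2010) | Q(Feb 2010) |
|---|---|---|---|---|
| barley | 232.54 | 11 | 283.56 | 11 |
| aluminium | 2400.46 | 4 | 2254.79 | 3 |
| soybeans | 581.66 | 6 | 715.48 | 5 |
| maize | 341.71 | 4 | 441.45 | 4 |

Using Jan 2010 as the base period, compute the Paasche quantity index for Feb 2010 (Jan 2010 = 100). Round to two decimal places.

83.68

Paasche quantity index uses current-period prices as weights.
ΣP(Feb 2010)·Q(Feb 2010) = 283.56×11 + 2254.79×3 + 715.48×5 + 441.45×4 = 3119.16 + 6764.37 + 3577.4 + 1765.8 = 15226.73
ΣP(Feb 2010)·Q(Jan 2010) = 283.56×11 + 2254.79×4 + 715.48×6 + 441.45×4 = 3119.16 + 9019.16 + 4292.88 + 1765.8 = 18197
Index = 15226.73 / 18197 × 100 = 83.6771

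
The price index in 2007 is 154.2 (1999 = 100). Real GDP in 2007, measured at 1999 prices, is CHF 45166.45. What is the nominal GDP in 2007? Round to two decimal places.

Nominal = Real × (Index/100) = 45166.45 × (154.2/100)
        = 45166.45 × 1.542 = 69646.6659

69646.67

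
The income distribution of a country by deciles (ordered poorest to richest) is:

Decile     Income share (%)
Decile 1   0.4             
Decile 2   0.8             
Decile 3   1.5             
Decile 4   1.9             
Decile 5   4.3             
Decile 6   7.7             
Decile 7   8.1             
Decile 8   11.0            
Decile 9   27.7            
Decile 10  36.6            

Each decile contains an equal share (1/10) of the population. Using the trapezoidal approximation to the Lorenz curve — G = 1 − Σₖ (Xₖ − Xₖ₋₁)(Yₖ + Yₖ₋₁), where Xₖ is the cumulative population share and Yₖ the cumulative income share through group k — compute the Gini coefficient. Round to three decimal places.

0.584

Cumulative income shares Yₖ: 0.0040, 0.0120, 0.0270, 0.0460, 0.0890, 0.1660, 0.2470, 0.3570, 0.6340, 1.0000
Σ (Xₖ−Xₖ₋₁)(Yₖ+Yₖ₋₁) = (1/10)(0.0040+0.0000) + (1/10)(0.0120+0.0040) + (1/10)(0.0270+0.0120) + (1/10)(0.0460+0.0270) + (1/10)(0.0890+0.0460) + (1/10)(0.1660+0.0890) + (1/10)(0.2470+0.1660) + (1/10)(0.3570+0.2470) + (1/10)(0.6340+0.3570) + (1/10)(1.0000+0.6340)
  = 0.0004 + 0.0016 + 0.0039 + 0.0073 + 0.0135 + 0.0255 + 0.0413 + 0.0604 + 0.0991 + 0.1634 = 0.4164
G = 1 − 0.4164 = 0.5836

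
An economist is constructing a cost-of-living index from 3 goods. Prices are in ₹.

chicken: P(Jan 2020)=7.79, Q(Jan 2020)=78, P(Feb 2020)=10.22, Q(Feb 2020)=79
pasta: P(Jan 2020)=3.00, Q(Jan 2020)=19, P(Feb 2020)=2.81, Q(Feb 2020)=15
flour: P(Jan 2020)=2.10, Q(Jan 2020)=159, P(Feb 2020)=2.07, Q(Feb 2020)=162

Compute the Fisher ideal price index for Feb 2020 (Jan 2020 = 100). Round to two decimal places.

118.28

Laspeyres component (base-period weights):
ΣP(Feb 2020)Q(Jan 2020) = 10.22×78 + 2.81×19 + 2.07×159 = 797.16 + 53.39 + 329.13 = 1179.68
ΣP(Jan 2020)Q(Jan 2020) = 7.79×78 + 3.00×19 + 2.10×159 = 607.62 + 57 + 333.9 = 998.52
L = 1179.68 / 998.52 × 100 = 118.1429
Paasche component (current-period weights):
ΣP(Feb 2020)Q(Feb 2020) = 10.22×79 + 2.81×15 + 2.07×162 = 807.38 + 42.15 + 335.34 = 1184.87
ΣP(Jan 2020)Q(Feb 2020) = 7.79×79 + 3.00×15 + 2.10×162 = 615.41 + 45 + 340.2 = 1000.61
P = 1184.87 / 1000.61 × 100 = 118.4148
Fisher = √(L × P) = √(118.1429 × 118.4148) = 118.2787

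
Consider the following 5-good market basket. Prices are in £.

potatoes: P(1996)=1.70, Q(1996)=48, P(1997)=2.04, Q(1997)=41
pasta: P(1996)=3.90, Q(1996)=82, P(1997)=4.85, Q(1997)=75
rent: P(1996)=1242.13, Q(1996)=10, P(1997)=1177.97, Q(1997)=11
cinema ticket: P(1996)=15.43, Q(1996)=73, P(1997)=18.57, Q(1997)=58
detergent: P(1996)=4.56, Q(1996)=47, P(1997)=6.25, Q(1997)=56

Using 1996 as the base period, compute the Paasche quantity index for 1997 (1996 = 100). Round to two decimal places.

106.52

Paasche quantity index uses current-period prices as weights.
ΣP(1997)·Q(1997) = 2.04×41 + 4.85×75 + 1177.97×11 + 18.57×58 + 6.25×56 = 83.64 + 363.75 + 12957.67 + 1077.06 + 350 = 14832.12
ΣP(1997)·Q(1996) = 2.04×48 + 4.85×82 + 1177.97×10 + 18.57×73 + 6.25×47 = 97.92 + 397.7 + 11779.7 + 1355.61 + 293.75 = 13924.68
Index = 14832.12 / 13924.68 × 100 = 106.5168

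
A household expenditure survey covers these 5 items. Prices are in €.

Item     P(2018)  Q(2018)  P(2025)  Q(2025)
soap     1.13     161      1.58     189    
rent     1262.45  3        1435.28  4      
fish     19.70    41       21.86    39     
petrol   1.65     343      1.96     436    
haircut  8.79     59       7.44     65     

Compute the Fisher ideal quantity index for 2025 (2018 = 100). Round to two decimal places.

125.12

Laspeyres component (base-period weights):
ΣP(2018)Q(2025) = 1.13×189 + 1262.45×4 + 19.70×39 + 1.65×436 + 8.79×65 = 213.57 + 5049.8 + 768.3 + 719.4 + 571.35 = 7322.42
ΣP(2018)Q(2018) = 1.13×161 + 1262.45×3 + 19.70×41 + 1.65×343 + 8.79×59 = 181.93 + 3787.35 + 807.7 + 565.95 + 518.61 = 5861.54
L = 7322.42 / 5861.54 × 100 = 124.9231
Paasche component (current-period weights):
ΣP(2025)Q(2025) = 1.58×189 + 1435.28×4 + 21.86×39 + 1.96×436 + 7.44×65 = 298.62 + 5741.12 + 852.54 + 854.56 + 483.6 = 8230.44
ΣP(2025)Q(2018) = 1.58×161 + 1435.28×3 + 21.86×41 + 1.96×343 + 7.44×59 = 254.38 + 4305.84 + 896.26 + 672.28 + 438.96 = 6567.72
P = 8230.44 / 6567.72 × 100 = 125.3165
Fisher = √(L × P) = √(124.9231 × 125.3165) = 125.1197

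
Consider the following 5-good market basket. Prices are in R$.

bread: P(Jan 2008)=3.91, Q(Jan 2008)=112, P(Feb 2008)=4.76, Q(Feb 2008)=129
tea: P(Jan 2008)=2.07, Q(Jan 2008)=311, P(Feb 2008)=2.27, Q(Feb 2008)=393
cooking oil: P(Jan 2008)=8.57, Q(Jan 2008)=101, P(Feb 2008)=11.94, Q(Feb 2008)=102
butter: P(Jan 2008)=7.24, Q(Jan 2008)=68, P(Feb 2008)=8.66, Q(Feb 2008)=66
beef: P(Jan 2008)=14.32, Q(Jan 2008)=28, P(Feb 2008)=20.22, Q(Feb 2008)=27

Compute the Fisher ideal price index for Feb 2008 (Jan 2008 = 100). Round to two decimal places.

Laspeyres component (base-period weights):
ΣP(Feb 2008)Q(Jan 2008) = 4.76×112 + 2.27×311 + 11.94×101 + 8.66×68 + 20.22×28 = 533.12 + 705.97 + 1205.94 + 588.88 + 566.16 = 3600.07
ΣP(Jan 2008)Q(Jan 2008) = 3.91×112 + 2.07×311 + 8.57×101 + 7.24×68 + 14.32×28 = 437.92 + 643.77 + 865.57 + 492.32 + 400.96 = 2840.54
L = 3600.07 / 2840.54 × 100 = 126.7389
Paasche component (current-period weights):
ΣP(Feb 2008)Q(Feb 2008) = 4.76×129 + 2.27×393 + 11.94×102 + 8.66×66 + 20.22×27 = 614.04 + 892.11 + 1217.88 + 571.56 + 545.94 = 3841.53
ΣP(Jan 2008)Q(Feb 2008) = 3.91×129 + 2.07×393 + 8.57×102 + 7.24×66 + 14.32×27 = 504.39 + 813.51 + 874.14 + 477.84 + 386.64 = 3056.52
P = 3841.53 / 3056.52 × 100 = 125.6831
Fisher = √(L × P) = √(126.7389 × 125.6831) = 126.2099

126.21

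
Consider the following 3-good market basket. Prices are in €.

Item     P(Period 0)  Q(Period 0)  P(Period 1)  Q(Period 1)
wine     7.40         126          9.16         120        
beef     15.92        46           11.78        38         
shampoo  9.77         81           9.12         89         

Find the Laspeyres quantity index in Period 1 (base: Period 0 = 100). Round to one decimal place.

Laspeyres quantity index uses base-period prices as weights.
ΣP(Period 0)·Q(Period 1) = 7.40×120 + 15.92×38 + 9.77×89 = 888 + 604.96 + 869.53 = 2362.49
ΣP(Period 0)·Q(Period 0) = 7.40×126 + 15.92×46 + 9.77×81 = 932.4 + 732.32 + 791.37 = 2456.09
Index = 2362.49 / 2456.09 × 100 = 96.1891

96.2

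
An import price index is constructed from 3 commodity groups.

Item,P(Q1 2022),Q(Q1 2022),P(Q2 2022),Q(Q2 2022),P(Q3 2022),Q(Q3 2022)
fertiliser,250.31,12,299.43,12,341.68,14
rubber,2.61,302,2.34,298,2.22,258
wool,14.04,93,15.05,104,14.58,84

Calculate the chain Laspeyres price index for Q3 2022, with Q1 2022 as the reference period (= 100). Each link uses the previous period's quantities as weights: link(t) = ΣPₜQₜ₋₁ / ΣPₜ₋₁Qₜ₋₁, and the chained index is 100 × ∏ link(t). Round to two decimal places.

119.87

Link Q1 2022→Q2 2022:
ΣP(Q2 2022)Q(Q1 2022) = 299.43×12 + 2.34×302 + 15.05×93 = 3593.16 + 706.68 + 1399.65 = 5699.49
ΣP(Q1 2022)Q(Q1 2022) = 250.31×12 + 2.61×302 + 14.04×93 = 3003.72 + 788.22 + 1305.72 = 5097.66
link = 5699.49/5097.66 = 1.118060
Link Q2 2022→Q3 2022:
ΣP(Q3 2022)Q(Q2 2022) = 341.68×12 + 2.22×298 + 14.58×104 = 4100.16 + 661.56 + 1516.32 = 6278.04
ΣP(Q2 2022)Q(Q2 2022) = 299.43×12 + 2.34×298 + 15.05×104 = 3593.16 + 697.32 + 1565.2 = 5855.68
link = 6278.04/5855.68 = 1.072128
Chained index = 100 × 1.118060 × 1.072128 = 119.8704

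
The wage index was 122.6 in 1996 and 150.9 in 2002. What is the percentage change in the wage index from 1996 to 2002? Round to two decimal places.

Change = (150.9 − 122.6) / 122.6 × 100
       = 28.3 / 122.6 × 100 = 23.0832%

23.08%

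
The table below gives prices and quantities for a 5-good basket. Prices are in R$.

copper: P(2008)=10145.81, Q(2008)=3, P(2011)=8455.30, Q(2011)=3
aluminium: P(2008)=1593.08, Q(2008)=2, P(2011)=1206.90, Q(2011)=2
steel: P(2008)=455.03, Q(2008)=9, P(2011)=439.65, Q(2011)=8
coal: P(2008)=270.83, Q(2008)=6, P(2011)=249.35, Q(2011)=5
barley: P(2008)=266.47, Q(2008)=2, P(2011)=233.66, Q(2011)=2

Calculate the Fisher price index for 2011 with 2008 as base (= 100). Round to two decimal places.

84.41

Laspeyres component (base-period weights):
ΣP(2011)Q(2008) = 8455.30×3 + 1206.90×2 + 439.65×9 + 249.35×6 + 233.66×2 = 25365.9 + 2413.8 + 3956.85 + 1496.1 + 467.32 = 33699.97
ΣP(2008)Q(2008) = 10145.81×3 + 1593.08×2 + 455.03×9 + 270.83×6 + 266.47×2 = 30437.43 + 3186.16 + 4095.27 + 1624.98 + 532.94 = 39876.78
L = 33699.97 / 39876.78 × 100 = 84.5103
Paasche component (current-period weights):
ΣP(2011)Q(2011) = 8455.30×3 + 1206.90×2 + 439.65×8 + 249.35×5 + 233.66×2 = 25365.9 + 2413.8 + 3517.2 + 1246.75 + 467.32 = 33010.97
ΣP(2008)Q(2011) = 10145.81×3 + 1593.08×2 + 455.03×8 + 270.83×5 + 266.47×2 = 30437.43 + 3186.16 + 3640.24 + 1354.15 + 532.94 = 39150.92
P = 33010.97 / 39150.92 × 100 = 84.3172
Fisher = √(L × P) = √(84.5103 × 84.3172) = 84.4137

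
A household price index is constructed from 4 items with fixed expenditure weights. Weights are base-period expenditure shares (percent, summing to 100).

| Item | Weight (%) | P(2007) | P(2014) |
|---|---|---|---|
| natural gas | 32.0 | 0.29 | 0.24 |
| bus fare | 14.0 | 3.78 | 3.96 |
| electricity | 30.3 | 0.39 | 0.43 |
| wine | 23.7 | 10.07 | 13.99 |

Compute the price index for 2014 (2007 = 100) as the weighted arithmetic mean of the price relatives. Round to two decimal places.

107.48

natural gas: 32.0 × (0.24/0.29) = 32.0 × 0.827586 = 26.4828
bus fare: 14.0 × (3.96/3.78) = 14.0 × 1.047619 = 14.6667
electricity: 30.3 × (0.43/0.39) = 30.3 × 1.102564 = 33.4077
wine: 23.7 × (13.99/10.07) = 23.7 × 1.389275 = 32.9258
Index = Σ wᵢ·(p₁ᵢ/p₀ᵢ) = 26.4828 + 14.6667 + 33.4077 + 32.9258 = 107.4829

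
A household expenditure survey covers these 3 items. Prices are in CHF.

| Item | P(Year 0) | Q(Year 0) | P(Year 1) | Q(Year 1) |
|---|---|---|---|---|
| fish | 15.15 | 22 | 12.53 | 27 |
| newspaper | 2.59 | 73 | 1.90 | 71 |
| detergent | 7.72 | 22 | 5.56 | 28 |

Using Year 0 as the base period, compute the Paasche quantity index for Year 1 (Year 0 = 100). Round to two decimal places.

117.18

Paasche quantity index uses current-period prices as weights.
ΣP(Year 1)·Q(Year 1) = 12.53×27 + 1.90×71 + 5.56×28 = 338.31 + 134.9 + 155.68 = 628.89
ΣP(Year 1)·Q(Year 0) = 12.53×22 + 1.90×73 + 5.56×22 = 275.66 + 138.7 + 122.32 = 536.68
Index = 628.89 / 536.68 × 100 = 117.1816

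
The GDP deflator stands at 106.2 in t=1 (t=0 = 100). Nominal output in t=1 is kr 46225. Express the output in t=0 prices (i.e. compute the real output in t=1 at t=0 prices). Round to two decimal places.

43526.37

Real = Nominal ÷ (Index/100) = 46225 ÷ (106.2/100)
     = 46225 ÷ 1.062 = 43526.3653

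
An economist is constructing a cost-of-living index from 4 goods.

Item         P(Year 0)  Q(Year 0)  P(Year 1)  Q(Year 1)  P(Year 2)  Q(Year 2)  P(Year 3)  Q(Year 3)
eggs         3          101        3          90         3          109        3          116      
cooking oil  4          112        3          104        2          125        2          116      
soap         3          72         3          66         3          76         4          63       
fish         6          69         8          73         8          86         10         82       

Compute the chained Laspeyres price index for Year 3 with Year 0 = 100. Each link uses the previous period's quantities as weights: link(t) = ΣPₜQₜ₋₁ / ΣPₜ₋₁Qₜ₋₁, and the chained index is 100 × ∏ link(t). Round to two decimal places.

Link Year 0→Year 1:
ΣP(Year 1)Q(Year 0) = 3×101 + 3×112 + 3×72 + 8×69 = 303 + 336 + 216 + 552 = 1407
ΣP(Year 0)Q(Year 0) = 3×101 + 4×112 + 3×72 + 6×69 = 303 + 448 + 216 + 414 = 1381
link = 1407/1381 = 1.018827
Link Year 1→Year 2:
ΣP(Year 2)Q(Year 1) = 3×90 + 2×104 + 3×66 + 8×73 = 270 + 208 + 198 + 584 = 1260
ΣP(Year 1)Q(Year 1) = 3×90 + 3×104 + 3×66 + 8×73 = 270 + 312 + 198 + 584 = 1364
link = 1260/1364 = 0.923754
Link Year 2→Year 3:
ΣP(Year 3)Q(Year 2) = 3×109 + 2×125 + 4×76 + 10×86 = 327 + 250 + 304 + 860 = 1741
ΣP(Year 2)Q(Year 2) = 3×109 + 2×125 + 3×76 + 8×86 = 327 + 250 + 228 + 688 = 1493
link = 1741/1493 = 1.166109
Chained index = 100 × 1.018827 × 0.923754 × 1.166109 = 109.7477

109.75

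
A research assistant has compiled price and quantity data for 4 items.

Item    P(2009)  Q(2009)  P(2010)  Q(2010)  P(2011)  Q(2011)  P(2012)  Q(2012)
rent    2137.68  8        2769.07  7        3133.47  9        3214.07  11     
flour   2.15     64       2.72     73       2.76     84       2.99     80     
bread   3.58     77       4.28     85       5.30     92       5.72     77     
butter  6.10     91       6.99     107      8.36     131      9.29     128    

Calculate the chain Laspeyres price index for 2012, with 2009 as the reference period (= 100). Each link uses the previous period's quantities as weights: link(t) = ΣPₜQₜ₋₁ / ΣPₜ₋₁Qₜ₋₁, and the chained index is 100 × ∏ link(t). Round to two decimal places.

Link 2009→2010:
ΣP(2010)Q(2009) = 2769.07×8 + 2.72×64 + 4.28×77 + 6.99×91 = 22152.56 + 174.08 + 329.56 + 636.09 = 23292.29
ΣP(2009)Q(2009) = 2137.68×8 + 2.15×64 + 3.58×77 + 6.10×91 = 17101.44 + 137.6 + 275.66 + 555.1 = 18069.8
link = 23292.29/18069.8 = 1.289018
Link 2010→2011:
ΣP(2011)Q(2010) = 3133.47×7 + 2.76×73 + 5.30×85 + 8.36×107 = 21934.29 + 201.48 + 450.5 + 894.52 = 23480.79
ΣP(2010)Q(2010) = 2769.07×7 + 2.72×73 + 4.28×85 + 6.99×107 = 19383.49 + 198.56 + 363.8 + 747.93 = 20693.78
link = 23480.79/20693.78 = 1.134679
Link 2011→2012:
ΣP(2012)Q(2011) = 3214.07×9 + 2.99×84 + 5.72×92 + 9.29×131 = 28926.63 + 251.16 + 526.24 + 1216.99 = 30921.02
ΣP(2011)Q(2011) = 3133.47×9 + 2.76×84 + 5.30×92 + 8.36×131 = 28201.23 + 231.84 + 487.6 + 1095.16 = 30015.83
link = 30921.02/30015.83 = 1.030157
Chained index = 100 × 1.289018 × 1.134679 × 1.030157 = 150.6729

150.67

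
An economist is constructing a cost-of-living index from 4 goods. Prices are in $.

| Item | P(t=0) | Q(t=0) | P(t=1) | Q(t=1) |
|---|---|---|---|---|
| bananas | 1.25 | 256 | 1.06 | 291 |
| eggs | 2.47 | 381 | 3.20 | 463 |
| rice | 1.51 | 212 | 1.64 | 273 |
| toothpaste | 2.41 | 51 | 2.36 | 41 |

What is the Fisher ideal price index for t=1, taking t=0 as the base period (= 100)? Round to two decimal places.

Laspeyres component (base-period weights):
ΣP(t=1)Q(t=0) = 1.06×256 + 3.20×381 + 1.64×212 + 2.36×51 = 271.36 + 1219.2 + 347.68 + 120.36 = 1958.6
ΣP(t=0)Q(t=0) = 1.25×256 + 2.47×381 + 1.51×212 + 2.41×51 = 320 + 941.07 + 320.12 + 122.91 = 1704.1
L = 1958.6 / 1704.1 × 100 = 114.9346
Paasche component (current-period weights):
ΣP(t=1)Q(t=1) = 1.06×291 + 3.20×463 + 1.64×273 + 2.36×41 = 308.46 + 1481.6 + 447.72 + 96.76 = 2334.54
ΣP(t=0)Q(t=1) = 1.25×291 + 2.47×463 + 1.51×273 + 2.41×41 = 363.75 + 1143.61 + 412.23 + 98.81 = 2018.4
P = 2334.54 / 2018.4 × 100 = 115.6629
Fisher = √(L × P) = √(114.9346 × 115.6629) = 115.2982

115.30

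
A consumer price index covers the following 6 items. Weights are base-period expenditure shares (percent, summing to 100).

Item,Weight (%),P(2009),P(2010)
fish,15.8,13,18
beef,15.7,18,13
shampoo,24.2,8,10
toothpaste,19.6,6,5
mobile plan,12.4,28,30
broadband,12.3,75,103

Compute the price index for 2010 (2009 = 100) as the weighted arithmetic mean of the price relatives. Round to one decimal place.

110.0

fish: 15.8 × (18/13) = 15.8 × 1.384615 = 21.8769
beef: 15.7 × (13/18) = 15.7 × 0.722222 = 11.3389
shampoo: 24.2 × (10/8) = 24.2 × 1.250000 = 30.2500
toothpaste: 19.6 × (5/6) = 19.6 × 0.833333 = 16.3333
mobile plan: 12.4 × (30/28) = 12.4 × 1.071429 = 13.2857
broadband: 12.3 × (103/75) = 12.3 × 1.373333 = 16.8920
Index = Σ wᵢ·(p₁ᵢ/p₀ᵢ) = 21.8769 + 11.3389 + 30.2500 + 16.3333 + 13.2857 + 16.8920 = 109.9769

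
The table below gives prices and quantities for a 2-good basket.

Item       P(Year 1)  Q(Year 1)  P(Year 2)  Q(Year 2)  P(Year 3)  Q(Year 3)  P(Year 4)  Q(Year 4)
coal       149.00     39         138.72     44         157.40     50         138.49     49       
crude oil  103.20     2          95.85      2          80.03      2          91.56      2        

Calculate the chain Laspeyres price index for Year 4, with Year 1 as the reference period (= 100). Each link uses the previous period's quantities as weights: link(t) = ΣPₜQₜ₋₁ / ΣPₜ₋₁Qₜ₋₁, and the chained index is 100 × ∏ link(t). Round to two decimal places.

Link Year 1→Year 2:
ΣP(Year 2)Q(Year 1) = 138.72×39 + 95.85×2 = 5410.08 + 191.7 = 5601.78
ΣP(Year 1)Q(Year 1) = 149.00×39 + 103.20×2 = 5811 + 206.4 = 6017.4
link = 5601.78/6017.4 = 0.930930
Link Year 2→Year 3:
ΣP(Year 3)Q(Year 2) = 157.40×44 + 80.03×2 = 6925.6 + 160.06 = 7085.66
ΣP(Year 2)Q(Year 2) = 138.72×44 + 95.85×2 = 6103.68 + 191.7 = 6295.38
link = 7085.66/6295.38 = 1.125533
Link Year 3→Year 4:
ΣP(Year 4)Q(Year 3) = 138.49×50 + 91.56×2 = 6924.5 + 183.12 = 7107.62
ΣP(Year 3)Q(Year 3) = 157.40×50 + 80.03×2 = 7870 + 160.06 = 8030.06
link = 7107.62/8030.06 = 0.885127
Chained index = 100 × 0.930930 × 1.125533 × 0.885127 = 92.7430

92.74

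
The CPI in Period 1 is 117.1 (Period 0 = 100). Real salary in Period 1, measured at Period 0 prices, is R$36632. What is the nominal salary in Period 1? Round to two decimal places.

42896.07

Nominal = Real × (Index/100) = 36632 × (117.1/100)
        = 36632 × 1.171 = 42896.0720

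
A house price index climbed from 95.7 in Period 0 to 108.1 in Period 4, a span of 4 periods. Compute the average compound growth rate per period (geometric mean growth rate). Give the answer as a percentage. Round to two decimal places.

Growth factor = (108.1/95.7)^(1/4) = (1.129572)^(1/4) = 1.030928
Growth rate = 1.030928 − 1 = 0.030928 = 3.0928%

3.09%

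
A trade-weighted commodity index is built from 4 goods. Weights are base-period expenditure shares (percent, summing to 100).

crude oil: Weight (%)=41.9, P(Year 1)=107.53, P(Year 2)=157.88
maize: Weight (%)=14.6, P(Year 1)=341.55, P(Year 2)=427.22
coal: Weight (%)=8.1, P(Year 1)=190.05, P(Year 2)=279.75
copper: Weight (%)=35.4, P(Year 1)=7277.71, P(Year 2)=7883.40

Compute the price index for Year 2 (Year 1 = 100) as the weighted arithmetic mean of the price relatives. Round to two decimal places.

130.05

crude oil: 41.9 × (157.88/107.53) = 41.9 × 1.468241 = 61.5193
maize: 14.6 × (427.22/341.55) = 14.6 × 1.250827 = 18.2621
coal: 8.1 × (279.75/190.05) = 8.1 × 1.471981 = 11.9230
copper: 35.4 × (7883.40/7277.71) = 35.4 × 1.083225 = 38.3462
Index = Σ wᵢ·(p₁ᵢ/p₀ᵢ) = 61.5193 + 18.2621 + 11.9230 + 38.3462 = 130.0506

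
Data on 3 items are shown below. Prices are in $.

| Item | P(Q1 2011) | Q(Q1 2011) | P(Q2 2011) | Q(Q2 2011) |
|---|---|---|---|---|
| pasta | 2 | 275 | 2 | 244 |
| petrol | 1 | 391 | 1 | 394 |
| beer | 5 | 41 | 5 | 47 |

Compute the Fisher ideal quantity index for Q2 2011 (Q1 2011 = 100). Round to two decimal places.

Laspeyres component (base-period weights):
ΣP(Q1 2011)Q(Q2 2011) = 2×244 + 1×394 + 5×47 = 488 + 394 + 235 = 1117
ΣP(Q1 2011)Q(Q1 2011) = 2×275 + 1×391 + 5×41 = 550 + 391 + 205 = 1146
L = 1117 / 1146 × 100 = 97.4695
Paasche component (current-period weights):
ΣP(Q2 2011)Q(Q2 2011) = 2×244 + 1×394 + 5×47 = 488 + 394 + 235 = 1117
ΣP(Q2 2011)Q(Q1 2011) = 2×275 + 1×391 + 5×41 = 550 + 391 + 205 = 1146
P = 1117 / 1146 × 100 = 97.4695
Fisher = √(L × P) = √(97.4695 × 97.4695) = 97.4695

97.47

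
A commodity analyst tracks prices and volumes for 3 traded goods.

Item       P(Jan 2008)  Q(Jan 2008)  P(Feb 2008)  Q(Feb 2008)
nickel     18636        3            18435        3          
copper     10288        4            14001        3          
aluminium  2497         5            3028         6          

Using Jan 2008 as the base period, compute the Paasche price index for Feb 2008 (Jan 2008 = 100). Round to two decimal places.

113.49

Paasche price index uses current-period quantities as weights.
ΣP(Feb 2008)·Q(Feb 2008) = 18435×3 + 14001×3 + 3028×6 = 55305 + 42003 + 18168 = 115476
ΣP(Jan 2008)·Q(Feb 2008) = 18636×3 + 10288×3 + 2497×6 = 55908 + 30864 + 14982 = 101754
Index = 115476 / 101754 × 100 = 113.4855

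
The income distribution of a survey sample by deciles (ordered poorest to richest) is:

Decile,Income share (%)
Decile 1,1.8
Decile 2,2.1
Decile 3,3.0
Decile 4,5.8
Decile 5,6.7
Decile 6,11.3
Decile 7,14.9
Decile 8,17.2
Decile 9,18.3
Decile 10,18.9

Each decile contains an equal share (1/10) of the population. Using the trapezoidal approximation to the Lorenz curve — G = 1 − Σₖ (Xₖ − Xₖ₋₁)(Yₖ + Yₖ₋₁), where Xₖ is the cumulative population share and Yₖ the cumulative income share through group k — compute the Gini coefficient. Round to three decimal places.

Cumulative income shares Yₖ: 0.0180, 0.0390, 0.0690, 0.1270, 0.1940, 0.3070, 0.4560, 0.6280, 0.8110, 1.0000
Σ (Xₖ−Xₖ₋₁)(Yₖ+Yₖ₋₁) = (1/10)(0.0180+0.0000) + (1/10)(0.0390+0.0180) + (1/10)(0.0690+0.0390) + (1/10)(0.1270+0.0690) + (1/10)(0.1940+0.1270) + (1/10)(0.3070+0.1940) + (1/10)(0.4560+0.3070) + (1/10)(0.6280+0.4560) + (1/10)(0.8110+0.6280) + (1/10)(1.0000+0.8110)
  = 0.0018 + 0.0057 + 0.0108 + 0.0196 + 0.0321 + 0.0501 + 0.0763 + 0.1084 + 0.1439 + 0.1811 = 0.6298
G = 1 − 0.6298 = 0.3702

0.370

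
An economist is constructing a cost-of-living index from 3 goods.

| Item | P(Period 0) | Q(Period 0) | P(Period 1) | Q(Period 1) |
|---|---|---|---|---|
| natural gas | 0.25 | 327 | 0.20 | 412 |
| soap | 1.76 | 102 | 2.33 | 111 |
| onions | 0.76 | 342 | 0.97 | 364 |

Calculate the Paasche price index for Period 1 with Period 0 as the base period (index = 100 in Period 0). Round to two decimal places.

120.71

Paasche price index uses current-period quantities as weights.
ΣP(Period 1)·Q(Period 1) = 0.20×412 + 2.33×111 + 0.97×364 = 82.4 + 258.63 + 353.08 = 694.11
ΣP(Period 0)·Q(Period 1) = 0.25×412 + 1.76×111 + 0.76×364 = 103 + 195.36 + 276.64 = 575
Index = 694.11 / 575 × 100 = 120.7148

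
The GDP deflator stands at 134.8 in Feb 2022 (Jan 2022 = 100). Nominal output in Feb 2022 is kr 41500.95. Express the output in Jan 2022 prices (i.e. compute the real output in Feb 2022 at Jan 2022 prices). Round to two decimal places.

Real = Nominal ÷ (Index/100) = 41500.95 ÷ (134.8/100)
     = 41500.95 ÷ 1.348 = 30787.0549

30787.05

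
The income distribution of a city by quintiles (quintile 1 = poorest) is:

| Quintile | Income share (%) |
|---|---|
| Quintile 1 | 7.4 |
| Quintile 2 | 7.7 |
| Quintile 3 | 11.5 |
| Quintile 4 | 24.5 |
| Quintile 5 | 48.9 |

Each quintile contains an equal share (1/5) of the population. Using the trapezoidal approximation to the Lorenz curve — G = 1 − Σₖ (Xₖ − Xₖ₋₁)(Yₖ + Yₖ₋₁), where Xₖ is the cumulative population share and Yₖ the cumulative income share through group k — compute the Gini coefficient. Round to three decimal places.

Cumulative income shares Yₖ: 0.0740, 0.1510, 0.2660, 0.5110, 1.0000
Σ (Xₖ−Xₖ₋₁)(Yₖ+Yₖ₋₁) = (1/5)(0.0740+0.0000) + (1/5)(0.1510+0.0740) + (1/5)(0.2660+0.1510) + (1/5)(0.5110+0.2660) + (1/5)(1.0000+0.5110)
  = 0.0148 + 0.0450 + 0.0834 + 0.1554 + 0.3022 = 0.6008
G = 1 − 0.6008 = 0.3992

0.399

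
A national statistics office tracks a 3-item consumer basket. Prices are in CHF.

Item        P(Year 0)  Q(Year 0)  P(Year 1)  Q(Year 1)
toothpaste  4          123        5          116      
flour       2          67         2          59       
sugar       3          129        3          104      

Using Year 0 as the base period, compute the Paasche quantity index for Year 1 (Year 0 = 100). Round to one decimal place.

88.9

Paasche quantity index uses current-period prices as weights.
ΣP(Year 1)·Q(Year 1) = 5×116 + 2×59 + 3×104 = 580 + 118 + 312 = 1010
ΣP(Year 1)·Q(Year 0) = 5×123 + 2×67 + 3×129 = 615 + 134 + 387 = 1136
Index = 1010 / 1136 × 100 = 88.9085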